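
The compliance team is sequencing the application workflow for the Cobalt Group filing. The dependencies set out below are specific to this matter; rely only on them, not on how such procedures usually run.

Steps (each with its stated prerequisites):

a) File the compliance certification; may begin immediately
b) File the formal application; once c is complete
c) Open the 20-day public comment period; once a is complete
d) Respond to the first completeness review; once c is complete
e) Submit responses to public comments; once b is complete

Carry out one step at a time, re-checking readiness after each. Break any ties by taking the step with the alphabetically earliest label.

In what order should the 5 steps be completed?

a, c, b, d, e

Only a has no prerequisites, so it is first.
c needed a, now all done → c.
b and d are both available; b has the earlier label → b.
e now also ready, so the ready set is {d, e}; d has the earlier label → d.
e needed b, now all done → e.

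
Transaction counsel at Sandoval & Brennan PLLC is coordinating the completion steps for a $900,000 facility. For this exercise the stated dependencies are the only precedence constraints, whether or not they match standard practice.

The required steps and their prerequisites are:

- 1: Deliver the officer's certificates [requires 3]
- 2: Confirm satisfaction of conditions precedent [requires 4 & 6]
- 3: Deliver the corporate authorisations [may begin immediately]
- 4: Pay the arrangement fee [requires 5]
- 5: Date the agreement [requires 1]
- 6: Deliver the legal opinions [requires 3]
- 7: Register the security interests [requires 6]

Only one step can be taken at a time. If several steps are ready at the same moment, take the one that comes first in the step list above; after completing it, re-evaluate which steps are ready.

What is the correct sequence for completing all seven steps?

3, 1, 5, 4, 6, 2, 7

Only 3 has no prerequisites, so it is first.
Now 1 and 6 have their prerequisites met. 1 is listed earlier, so 1 next.
5 now also ready, so the ready set is {5, 6}; 5 is listed earlier → 5.
4 and 6 are both available; 4 is listed earlier → 4.
6 is the only step now ready → 6.
Now 2 and 7 have their prerequisites met. 2 is listed earlier, so 2 next.
7 is the only step now ready → 7.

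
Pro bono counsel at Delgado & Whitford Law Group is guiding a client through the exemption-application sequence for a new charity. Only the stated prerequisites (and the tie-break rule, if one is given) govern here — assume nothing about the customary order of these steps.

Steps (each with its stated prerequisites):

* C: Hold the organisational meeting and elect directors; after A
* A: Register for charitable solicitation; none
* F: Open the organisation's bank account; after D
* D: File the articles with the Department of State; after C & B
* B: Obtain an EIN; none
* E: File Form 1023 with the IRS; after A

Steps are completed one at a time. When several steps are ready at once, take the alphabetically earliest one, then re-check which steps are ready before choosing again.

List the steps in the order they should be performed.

A and B have no prerequisites; A has the earlier label, so A is first.
B, C and E are all available; B has the earlier label → B.
Ready: C and E. C has the earlier label → C.
D now also ready, so the ready set is {D, E}; D has the earlier label → D.
Ready: E and F. E has the earlier label → E.
F needed D, now all done → F.

A, B, C, D, E, F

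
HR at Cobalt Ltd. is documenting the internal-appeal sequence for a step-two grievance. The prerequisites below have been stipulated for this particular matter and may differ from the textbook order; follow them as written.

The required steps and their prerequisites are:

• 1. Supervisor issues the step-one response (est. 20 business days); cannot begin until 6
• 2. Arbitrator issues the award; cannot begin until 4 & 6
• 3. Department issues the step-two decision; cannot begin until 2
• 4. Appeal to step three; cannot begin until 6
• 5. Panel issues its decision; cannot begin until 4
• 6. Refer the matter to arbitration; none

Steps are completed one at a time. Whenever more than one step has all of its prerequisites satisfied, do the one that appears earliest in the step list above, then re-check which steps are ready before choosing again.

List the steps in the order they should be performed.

Only 6 has no prerequisites, so it is first.
1 and 4 are both available; 1 is listed earlier → 1.
That leaves 4 as the only ready step → 4.
2 and 5 are both available; 2 is listed earlier → 2.
Now 3 and 5 have their prerequisites met. 3 is listed earlier, so 3 next.
Next only 5 has its prerequisites met → 5.

6, 1, 4, 2, 3, 5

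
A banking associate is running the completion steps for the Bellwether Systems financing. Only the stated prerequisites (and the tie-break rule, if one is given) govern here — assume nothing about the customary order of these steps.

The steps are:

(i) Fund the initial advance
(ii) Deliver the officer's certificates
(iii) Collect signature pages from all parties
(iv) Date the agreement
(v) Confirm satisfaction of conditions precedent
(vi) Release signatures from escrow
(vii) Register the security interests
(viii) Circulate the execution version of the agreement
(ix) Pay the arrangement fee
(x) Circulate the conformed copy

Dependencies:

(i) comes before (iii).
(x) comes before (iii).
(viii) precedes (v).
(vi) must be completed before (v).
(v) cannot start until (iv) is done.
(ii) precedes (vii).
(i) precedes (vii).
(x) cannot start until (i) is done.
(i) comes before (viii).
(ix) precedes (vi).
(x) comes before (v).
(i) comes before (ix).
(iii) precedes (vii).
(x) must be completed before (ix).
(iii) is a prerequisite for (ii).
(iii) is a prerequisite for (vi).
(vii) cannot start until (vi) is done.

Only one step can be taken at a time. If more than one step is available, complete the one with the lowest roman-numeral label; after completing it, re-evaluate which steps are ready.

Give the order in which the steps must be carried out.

(i) (iv) (viii) (x) (iii) (ii) (ix) (vi) (v) (vii)

Nothing is required for (i) and (iv). (i) has the earlier label → (i) first.
(iv), (viii) and (x) are all available; (iv) has the earlier label → (iv).
Now (viii) and (x) have their prerequisites met. (viii) has the earlier label, so (viii) next.
(x) is the only step now ready → (x).
(iii) and (ix) are both available; (iii) has the earlier label → (iii).
(ii) now also ready, so the ready set is {(ii), (ix)}; (ii) has the earlier label → (ii).
Next only (ix) has its prerequisites met → (ix).
(vi) needed (iii) and (ix), now all done → (vi).
(v) and (vii) are both available; (v) has the earlier label → (v).
(vii) is the only step now ready → (vii).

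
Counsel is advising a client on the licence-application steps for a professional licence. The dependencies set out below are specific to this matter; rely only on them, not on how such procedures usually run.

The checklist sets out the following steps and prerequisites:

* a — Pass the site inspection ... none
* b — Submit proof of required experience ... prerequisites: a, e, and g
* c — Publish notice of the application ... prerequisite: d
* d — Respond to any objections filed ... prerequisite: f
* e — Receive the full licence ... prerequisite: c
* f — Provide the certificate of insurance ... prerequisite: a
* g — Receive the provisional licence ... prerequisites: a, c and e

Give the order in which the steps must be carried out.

a is the only step with nothing outstanding, so it goes first.
Next only f has its prerequisites met → f.
d needed f, now all done → d.
c needed d, now all done → c.
e needed c, now all done → e.
g needed a, c and e, now all done → g.
b needed a, e and g, now all done → b.

a f d c e g b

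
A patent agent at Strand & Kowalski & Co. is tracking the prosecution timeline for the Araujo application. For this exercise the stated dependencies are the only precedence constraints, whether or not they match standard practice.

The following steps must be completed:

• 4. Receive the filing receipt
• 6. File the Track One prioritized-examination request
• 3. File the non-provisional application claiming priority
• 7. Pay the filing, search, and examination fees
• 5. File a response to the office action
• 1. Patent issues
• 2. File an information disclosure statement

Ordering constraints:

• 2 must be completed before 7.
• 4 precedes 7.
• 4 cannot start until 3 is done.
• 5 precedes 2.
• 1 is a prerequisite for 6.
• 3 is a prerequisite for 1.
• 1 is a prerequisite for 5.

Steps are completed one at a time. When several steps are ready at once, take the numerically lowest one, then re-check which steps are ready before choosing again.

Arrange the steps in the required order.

3, 1, 4, 5, 2, 6, 7

3 is the only step with nothing outstanding, so it goes first.
Now 1 and 4 have their prerequisites met. 1 has the earlier label, so 1 next.
5 and 6 now also ready, so the ready set is {4, 5, 6}; 4 has the earlier label → 4.
Now 5 and 6 have their prerequisites met. 5 has the earlier label, so 5 next.
2 now also ready, so the ready set is {2, 6}; 2 has the earlier label → 2.
Ready: 6 and 7. 6 has the earlier label → 6.
That leaves 7 as the only ready step → 7.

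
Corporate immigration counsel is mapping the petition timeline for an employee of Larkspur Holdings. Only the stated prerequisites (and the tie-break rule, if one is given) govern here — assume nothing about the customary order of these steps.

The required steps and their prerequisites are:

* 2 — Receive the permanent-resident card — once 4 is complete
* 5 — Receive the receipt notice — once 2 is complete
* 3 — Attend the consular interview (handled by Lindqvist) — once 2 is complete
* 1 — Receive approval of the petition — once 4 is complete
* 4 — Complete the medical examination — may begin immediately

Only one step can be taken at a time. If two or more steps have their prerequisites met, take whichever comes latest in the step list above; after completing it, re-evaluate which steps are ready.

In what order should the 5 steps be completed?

Only 4 has no prerequisites, so it is first.
Now 1 and 2 have their prerequisites met. 1 is listed later, so 1 next.
2 needed 4, now all done → 2.
3 and 5 are both available; 3 is listed later → 3.
5 needed 2, now all done → 5.

4, 1, 2, 3, 5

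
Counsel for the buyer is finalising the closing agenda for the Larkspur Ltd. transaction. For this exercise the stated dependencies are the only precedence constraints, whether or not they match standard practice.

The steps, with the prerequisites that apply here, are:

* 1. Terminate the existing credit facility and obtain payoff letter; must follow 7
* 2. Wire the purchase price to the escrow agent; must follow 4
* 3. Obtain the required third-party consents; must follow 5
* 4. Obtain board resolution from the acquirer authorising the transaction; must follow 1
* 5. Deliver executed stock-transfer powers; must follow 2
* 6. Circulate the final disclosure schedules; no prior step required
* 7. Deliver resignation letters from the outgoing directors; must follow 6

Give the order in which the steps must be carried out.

6, 7, 1, 4, 2, 5, 3

Only 6 has no prerequisites, so it is first.
Next only 7 has its prerequisites met → 7.
1 needed 7, now all done → 1.
4 needed 1, now all done → 4.
That leaves 2 as the only ready step → 2.
5 is the only step now ready → 5.
3 is the only step now ready → 3.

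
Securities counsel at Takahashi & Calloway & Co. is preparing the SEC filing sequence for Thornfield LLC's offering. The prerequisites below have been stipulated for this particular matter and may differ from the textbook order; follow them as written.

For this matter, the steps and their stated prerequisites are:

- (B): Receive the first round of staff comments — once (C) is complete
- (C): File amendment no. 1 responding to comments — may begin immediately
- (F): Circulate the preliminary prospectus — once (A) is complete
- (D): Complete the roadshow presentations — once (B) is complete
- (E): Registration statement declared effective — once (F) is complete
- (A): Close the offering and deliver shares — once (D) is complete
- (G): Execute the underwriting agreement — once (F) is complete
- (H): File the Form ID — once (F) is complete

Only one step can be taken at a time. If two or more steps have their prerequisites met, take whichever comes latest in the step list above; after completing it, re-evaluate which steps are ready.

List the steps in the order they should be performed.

(C), (B), (D), (A), (F), (H), (G), (E)

(C) has no prerequisites → (C) first.
(B) needed (C), now all done → (B).
Next only (D) has its prerequisites met → (D).
That leaves (A) as the only ready step → (A).
Next only (F) has its prerequisites met → (F).
(H), (G) and (E) are all available; (H) is listed later → (H).
Now (G) and (E) have their prerequisites met. (G) is listed later, so (G) next.
(E) needed (F), now all done → (E).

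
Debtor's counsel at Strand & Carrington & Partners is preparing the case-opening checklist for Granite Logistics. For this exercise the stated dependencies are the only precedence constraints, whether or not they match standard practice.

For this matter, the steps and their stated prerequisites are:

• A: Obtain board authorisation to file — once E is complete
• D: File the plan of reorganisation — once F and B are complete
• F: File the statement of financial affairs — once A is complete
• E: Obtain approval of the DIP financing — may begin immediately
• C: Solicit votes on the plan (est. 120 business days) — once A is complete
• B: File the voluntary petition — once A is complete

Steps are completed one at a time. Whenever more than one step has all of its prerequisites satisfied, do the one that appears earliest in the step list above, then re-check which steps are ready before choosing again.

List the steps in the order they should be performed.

E A F C B D

Only E has no prerequisites, so it is first.
Next only A has its prerequisites met → A.
F, C and B are all available; F is listed earlier → F.
Now C and B have their prerequisites met. C is listed earlier, so C next.
That leaves B as the only ready step → B.
D needed F and B, now all done → D.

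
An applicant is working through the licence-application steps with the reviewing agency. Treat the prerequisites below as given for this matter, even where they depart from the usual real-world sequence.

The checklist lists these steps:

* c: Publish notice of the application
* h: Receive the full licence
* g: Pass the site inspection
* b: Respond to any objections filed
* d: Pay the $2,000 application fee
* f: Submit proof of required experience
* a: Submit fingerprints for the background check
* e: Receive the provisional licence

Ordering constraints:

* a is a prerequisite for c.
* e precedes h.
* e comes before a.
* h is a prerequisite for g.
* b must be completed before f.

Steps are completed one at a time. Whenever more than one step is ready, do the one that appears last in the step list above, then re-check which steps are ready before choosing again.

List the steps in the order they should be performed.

e, a, d, b, f, h, g, c

e, d and b have no prerequisites; e is listed later, so e is first.
Now a, d, b and h have their prerequisites met. a is listed later, so a next.
c now also ready, so the ready set is {d, b, h, c}; d is listed later → d.
b, h and c are all available; b is listed later → b.
Now f, h and c have their prerequisites met. f is listed later, so f next.
Now h and c have their prerequisites met. h is listed later, so h next.
Ready: g and c. g is listed later → g.
Next only c has its prerequisites met → c.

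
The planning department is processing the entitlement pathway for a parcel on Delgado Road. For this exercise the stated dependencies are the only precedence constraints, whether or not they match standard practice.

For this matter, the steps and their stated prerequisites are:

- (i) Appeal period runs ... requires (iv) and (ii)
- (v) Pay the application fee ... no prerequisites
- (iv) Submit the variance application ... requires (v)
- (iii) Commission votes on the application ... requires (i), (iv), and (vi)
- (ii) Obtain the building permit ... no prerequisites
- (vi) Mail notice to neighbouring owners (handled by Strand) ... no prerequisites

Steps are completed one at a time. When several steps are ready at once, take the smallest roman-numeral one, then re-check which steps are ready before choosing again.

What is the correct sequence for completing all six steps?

(ii) → (v) → (iv) → (i) → (vi) → (iii)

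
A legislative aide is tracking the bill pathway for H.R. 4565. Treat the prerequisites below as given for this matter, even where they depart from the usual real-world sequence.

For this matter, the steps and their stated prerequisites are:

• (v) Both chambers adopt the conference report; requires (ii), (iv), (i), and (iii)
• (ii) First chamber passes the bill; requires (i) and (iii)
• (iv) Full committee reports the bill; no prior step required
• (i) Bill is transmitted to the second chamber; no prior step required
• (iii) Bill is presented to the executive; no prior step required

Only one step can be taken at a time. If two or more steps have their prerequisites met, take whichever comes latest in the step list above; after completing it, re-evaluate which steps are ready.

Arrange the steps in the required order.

(iii), (i), (iv), (ii), (v)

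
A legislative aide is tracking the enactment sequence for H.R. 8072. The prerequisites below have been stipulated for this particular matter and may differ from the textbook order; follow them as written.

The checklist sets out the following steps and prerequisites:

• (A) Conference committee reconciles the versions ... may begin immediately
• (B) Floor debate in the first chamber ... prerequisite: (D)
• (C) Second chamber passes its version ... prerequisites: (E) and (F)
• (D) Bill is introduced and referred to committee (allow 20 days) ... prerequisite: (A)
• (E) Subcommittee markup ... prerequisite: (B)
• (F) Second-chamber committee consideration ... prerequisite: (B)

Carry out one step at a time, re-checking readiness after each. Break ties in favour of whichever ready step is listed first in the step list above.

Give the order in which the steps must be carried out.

(A) → (D) → (B) → (E) → (F) → (C)

(A) is the only step with nothing outstanding, so it goes first.
(D) is the only step now ready → (D).
Next only (B) has its prerequisites met → (B).
(E) and (F) are both available; (E) is listed earlier → (E).
(F) needed (B), now all done → (F).
That leaves (C) as the only ready step → (C).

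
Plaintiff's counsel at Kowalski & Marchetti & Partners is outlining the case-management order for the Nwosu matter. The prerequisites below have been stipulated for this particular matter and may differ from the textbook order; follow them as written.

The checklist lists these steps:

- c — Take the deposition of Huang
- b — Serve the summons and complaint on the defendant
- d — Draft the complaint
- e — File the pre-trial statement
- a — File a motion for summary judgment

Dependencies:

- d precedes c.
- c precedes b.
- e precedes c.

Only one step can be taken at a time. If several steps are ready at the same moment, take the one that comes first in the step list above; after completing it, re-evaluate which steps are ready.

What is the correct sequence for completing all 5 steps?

d, e, c, b, a

Nothing is required for d, e and a. d is listed earlier → d first.
e and a are both available; e is listed earlier → e.
c and a are both available; c is listed earlier → c.
Ready: b and a. b is listed earlier → b.
That leaves a as the only ready step → a.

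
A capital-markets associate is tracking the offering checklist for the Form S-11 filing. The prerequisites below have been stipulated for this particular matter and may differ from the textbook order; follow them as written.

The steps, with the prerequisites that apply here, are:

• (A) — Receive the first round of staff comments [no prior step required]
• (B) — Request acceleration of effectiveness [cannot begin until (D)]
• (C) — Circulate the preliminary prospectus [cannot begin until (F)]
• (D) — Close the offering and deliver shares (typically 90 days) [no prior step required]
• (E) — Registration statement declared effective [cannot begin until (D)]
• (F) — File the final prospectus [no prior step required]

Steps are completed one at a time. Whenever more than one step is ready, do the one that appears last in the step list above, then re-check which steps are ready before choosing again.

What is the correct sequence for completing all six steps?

Nothing is required for (F), (D) and (A). (F) is listed later → (F) first.
(C) now also ready, so the ready set is {(D), (C), (A)}; (D) is listed later → (D).
(E) and (B) now also ready, so the ready set is {(E), (C), (B), (A)}; (E) is listed later → (E).
(C), (B) and (A) are all available; (C) is listed later → (C).
(B) and (A) are both available; (B) is listed later → (B).
(A) is the only step now ready → (A).

(F) (D) (E) (C) (B) (A)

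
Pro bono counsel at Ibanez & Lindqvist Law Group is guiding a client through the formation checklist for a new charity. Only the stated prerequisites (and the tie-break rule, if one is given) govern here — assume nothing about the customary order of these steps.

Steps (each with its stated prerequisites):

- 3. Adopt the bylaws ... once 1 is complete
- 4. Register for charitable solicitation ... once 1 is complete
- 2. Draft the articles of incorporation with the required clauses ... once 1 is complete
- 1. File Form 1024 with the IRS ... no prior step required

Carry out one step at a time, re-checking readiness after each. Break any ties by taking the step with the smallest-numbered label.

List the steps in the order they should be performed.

Only 1 has no prerequisites, so it is first.
2, 3 and 4 are all available; 2 has the earlier label → 2.
Ready: 3 and 4. 3 has the earlier label → 3.
4 needed 1, now all done → 4.

1 2 3 4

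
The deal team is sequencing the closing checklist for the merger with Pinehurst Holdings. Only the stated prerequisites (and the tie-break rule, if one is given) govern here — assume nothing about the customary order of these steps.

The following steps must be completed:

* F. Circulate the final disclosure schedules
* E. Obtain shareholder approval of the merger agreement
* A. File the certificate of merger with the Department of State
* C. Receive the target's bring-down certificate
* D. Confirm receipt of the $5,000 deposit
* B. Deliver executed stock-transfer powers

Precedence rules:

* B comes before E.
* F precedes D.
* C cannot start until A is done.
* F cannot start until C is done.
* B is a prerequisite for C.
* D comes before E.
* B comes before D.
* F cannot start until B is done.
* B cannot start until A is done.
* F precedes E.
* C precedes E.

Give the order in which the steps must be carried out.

A → B → C → F → D → E

Only A has no prerequisites, so it is first.
B needed A, now all done → B.
C needed A and B, now all done → C.
Next only F has its prerequisites met → F.
That leaves D as the only ready step → D.
E is the only step now ready → E.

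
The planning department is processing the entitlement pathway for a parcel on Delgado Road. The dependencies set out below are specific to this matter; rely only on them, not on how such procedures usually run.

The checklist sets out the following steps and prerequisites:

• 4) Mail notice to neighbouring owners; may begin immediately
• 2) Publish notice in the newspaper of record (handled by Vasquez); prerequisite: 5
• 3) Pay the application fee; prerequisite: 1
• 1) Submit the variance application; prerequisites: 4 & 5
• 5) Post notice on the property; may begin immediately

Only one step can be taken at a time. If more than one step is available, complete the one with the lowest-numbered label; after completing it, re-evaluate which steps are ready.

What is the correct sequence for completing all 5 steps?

4 5 1 2 3

Nothing is required for 4 and 5. 4 has the earlier label → 4 first.
Next only 5 has its prerequisites met → 5.
Ready: 1 and 2. 1 has the earlier label → 1.
3 now also ready, so the ready set is {2, 3}; 2 has the earlier label → 2.
That leaves 3 as the only ready step → 3.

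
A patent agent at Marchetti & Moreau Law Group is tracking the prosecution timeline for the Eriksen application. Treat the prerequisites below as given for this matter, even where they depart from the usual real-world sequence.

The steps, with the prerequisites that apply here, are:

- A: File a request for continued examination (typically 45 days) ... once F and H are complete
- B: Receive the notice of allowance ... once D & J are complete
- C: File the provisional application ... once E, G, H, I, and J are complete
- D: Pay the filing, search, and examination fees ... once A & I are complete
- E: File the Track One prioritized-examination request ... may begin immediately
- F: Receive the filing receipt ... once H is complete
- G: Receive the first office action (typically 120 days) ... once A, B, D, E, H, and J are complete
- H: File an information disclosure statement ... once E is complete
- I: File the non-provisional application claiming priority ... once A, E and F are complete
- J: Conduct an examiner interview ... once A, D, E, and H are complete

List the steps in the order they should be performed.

E has no prerequisites → E first.
Next only H has its prerequisites met → H.
F needed H, now all done → F.
A is the only step now ready → A.
I is the only step now ready → I.
D is the only step now ready → D.
That leaves J as the only ready step → J.
B needed D and J, now all done → B.
G needed A, B, D, E, H and J, now all done → G.
C is the only step now ready → C.

E, H, F, A, I, D, J, B, G, C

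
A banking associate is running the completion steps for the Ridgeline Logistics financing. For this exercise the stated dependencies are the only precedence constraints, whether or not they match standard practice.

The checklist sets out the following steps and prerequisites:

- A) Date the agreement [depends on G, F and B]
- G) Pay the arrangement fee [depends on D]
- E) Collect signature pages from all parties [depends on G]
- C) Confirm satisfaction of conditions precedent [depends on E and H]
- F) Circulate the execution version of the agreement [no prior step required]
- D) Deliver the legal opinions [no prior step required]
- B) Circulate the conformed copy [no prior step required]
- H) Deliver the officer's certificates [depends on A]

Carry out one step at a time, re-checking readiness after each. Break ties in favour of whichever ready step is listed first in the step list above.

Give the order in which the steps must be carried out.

F → D → G → E → B → A → H → C

F, D and B have no prerequisites; F is listed earlier, so F is first.
D and B are both available; D is listed earlier → D.
G now also ready, so the ready set is {G, B}; G is listed earlier → G.
Now E and B have their prerequisites met. E is listed earlier, so E next.
Next only B has its prerequisites met → B.
A needed G, F and B, now all done → A.
H is the only step now ready → H.
C is the only step now ready → C.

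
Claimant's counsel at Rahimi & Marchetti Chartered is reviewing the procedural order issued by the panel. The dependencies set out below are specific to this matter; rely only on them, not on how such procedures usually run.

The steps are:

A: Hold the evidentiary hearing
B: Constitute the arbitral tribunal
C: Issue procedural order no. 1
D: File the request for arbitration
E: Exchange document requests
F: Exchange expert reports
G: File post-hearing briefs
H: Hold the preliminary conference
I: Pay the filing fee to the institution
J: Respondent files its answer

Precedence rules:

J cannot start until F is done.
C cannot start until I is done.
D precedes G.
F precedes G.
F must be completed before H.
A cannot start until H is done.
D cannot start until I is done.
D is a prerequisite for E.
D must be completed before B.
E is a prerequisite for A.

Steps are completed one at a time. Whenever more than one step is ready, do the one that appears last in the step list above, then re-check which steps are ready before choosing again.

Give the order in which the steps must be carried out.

I and F have no prerequisites; I is listed later, so I is first.
Now F, D and C have their prerequisites met. F is listed later, so F next.
J and H now also ready, so the ready set is {J, H, D, C}; J is listed later → J.
Ready: H, D and C. H is listed later → H.
D and C are both available; D is listed later → D.
G, E and B now also ready, so the ready set is {G, E, C, B}; G is listed later → G.
Ready: E, C and B. E is listed later → E.
C, B and A are all available; C is listed later → C.
Ready: B and A. B is listed later → B.
A needed H and E, now all done → A.

I, F, J, H, D, G, E, C, B, A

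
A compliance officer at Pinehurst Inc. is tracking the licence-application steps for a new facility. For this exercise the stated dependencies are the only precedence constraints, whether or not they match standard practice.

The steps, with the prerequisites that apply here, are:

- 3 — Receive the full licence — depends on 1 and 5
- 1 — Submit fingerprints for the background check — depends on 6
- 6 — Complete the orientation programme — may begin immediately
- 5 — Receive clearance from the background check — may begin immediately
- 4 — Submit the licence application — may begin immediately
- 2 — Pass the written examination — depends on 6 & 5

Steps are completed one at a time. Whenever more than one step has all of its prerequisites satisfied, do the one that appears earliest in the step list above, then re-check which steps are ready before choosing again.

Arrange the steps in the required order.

6 → 1 → 5 → 3 → 4 → 2

6, 5 and 4 have no prerequisites; 6 is listed earlier, so 6 is first.
Ready: 1, 5 and 4. 1 is listed earlier → 1.
Ready: 5 and 4. 5 is listed earlier → 5.
3 and 2 now also ready, so the ready set is {3, 4, 2}; 3 is listed earlier → 3.
Now 4 and 2 have their prerequisites met. 4 is listed earlier, so 4 next.
2 needed 6 and 5, now all done → 2.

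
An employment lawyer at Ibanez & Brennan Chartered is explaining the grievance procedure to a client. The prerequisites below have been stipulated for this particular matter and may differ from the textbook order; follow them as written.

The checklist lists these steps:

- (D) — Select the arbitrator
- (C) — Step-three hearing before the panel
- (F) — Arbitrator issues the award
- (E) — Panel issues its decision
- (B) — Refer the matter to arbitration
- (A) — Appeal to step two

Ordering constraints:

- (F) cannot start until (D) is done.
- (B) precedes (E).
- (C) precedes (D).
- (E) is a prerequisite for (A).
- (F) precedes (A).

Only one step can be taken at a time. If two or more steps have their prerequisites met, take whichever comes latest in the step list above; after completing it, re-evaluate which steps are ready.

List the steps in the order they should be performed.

(B), (E), (C), (D), (F), (A)

Nothing is required for (B) and (C). (B) is listed later → (B) first.
(E) now also ready, so the ready set is {(E), (C)}; (E) is listed later → (E).
That leaves (C) as the only ready step → (C).
(D) needed (C), now all done → (D).
(F) needed (D), now all done → (F).
That leaves (A) as the only ready step → (A).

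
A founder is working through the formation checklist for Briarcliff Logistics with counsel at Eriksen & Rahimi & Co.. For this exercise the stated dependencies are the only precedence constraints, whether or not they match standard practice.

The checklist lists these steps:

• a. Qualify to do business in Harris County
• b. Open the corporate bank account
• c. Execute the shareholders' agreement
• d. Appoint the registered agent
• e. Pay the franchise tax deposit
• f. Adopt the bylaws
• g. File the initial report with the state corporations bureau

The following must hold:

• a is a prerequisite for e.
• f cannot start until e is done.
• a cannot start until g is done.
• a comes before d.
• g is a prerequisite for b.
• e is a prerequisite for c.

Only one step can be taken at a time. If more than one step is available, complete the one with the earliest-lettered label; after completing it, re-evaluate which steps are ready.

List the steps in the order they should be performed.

g, a, b, d, e, c, f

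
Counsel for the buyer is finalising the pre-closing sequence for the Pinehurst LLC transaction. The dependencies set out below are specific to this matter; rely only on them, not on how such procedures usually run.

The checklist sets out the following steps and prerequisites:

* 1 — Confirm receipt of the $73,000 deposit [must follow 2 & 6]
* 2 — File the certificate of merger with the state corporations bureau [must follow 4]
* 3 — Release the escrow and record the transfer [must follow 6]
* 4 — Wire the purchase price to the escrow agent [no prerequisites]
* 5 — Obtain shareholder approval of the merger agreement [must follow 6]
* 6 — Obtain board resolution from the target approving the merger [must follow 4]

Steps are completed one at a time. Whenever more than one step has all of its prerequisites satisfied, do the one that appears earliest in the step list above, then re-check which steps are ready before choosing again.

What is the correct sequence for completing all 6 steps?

4 is the only step with nothing outstanding, so it goes first.
2 and 6 are both available; 2 is listed earlier → 2.
6 needed 4, now all done → 6.
Now 1, 3 and 5 have their prerequisites met. 1 is listed earlier, so 1 next.
3 and 5 are both available; 3 is listed earlier → 3.
5 needed 6, now all done → 5.

4, 2, 6, 1, 3, 5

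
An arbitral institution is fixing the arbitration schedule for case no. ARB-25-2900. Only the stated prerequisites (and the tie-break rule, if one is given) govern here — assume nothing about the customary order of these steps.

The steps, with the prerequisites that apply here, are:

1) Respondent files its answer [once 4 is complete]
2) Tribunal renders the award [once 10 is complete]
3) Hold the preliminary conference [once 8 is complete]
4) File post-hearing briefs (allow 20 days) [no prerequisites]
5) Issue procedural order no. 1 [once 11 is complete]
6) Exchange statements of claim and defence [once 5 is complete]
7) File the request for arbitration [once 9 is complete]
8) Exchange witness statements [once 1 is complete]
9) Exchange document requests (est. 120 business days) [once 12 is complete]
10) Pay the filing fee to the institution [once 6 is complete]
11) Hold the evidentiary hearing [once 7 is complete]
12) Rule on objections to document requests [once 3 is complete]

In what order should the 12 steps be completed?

4, 1, 8, 3, 12, 9, 7, 11, 5, 6, 10, 2

Only 4 has no prerequisites, so it is first.
Next only 1 has its prerequisites met → 1.
8 needed 1, now all done → 8.
That leaves 3 as the only ready step → 3.
12 needed 3, now all done → 12.
Next only 9 has its prerequisites met → 9.
7 needed 9, now all done → 7.
11 needed 7, now all done → 11.
5 is the only step now ready → 5.
6 needed 5, now all done → 6.
That leaves 10 as the only ready step → 10.
2 needed 10, now all done → 2.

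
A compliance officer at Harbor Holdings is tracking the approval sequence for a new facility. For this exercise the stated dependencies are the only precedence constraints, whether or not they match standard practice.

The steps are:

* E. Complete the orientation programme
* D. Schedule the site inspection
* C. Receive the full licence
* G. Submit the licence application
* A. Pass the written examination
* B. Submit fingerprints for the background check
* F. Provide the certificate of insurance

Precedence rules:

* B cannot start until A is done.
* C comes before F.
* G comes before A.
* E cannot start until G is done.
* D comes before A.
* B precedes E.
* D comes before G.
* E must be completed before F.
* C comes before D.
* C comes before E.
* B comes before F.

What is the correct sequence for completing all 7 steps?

C has no prerequisites → C first.
Next only D has its prerequisites met → D.
G needed D, now all done → G.
A needed D and G, now all done → A.
That leaves B as the only ready step → B.
E needed C, G and B, now all done → E.
That leaves F as the only ready step → F.

C → D → G → A → B → E → F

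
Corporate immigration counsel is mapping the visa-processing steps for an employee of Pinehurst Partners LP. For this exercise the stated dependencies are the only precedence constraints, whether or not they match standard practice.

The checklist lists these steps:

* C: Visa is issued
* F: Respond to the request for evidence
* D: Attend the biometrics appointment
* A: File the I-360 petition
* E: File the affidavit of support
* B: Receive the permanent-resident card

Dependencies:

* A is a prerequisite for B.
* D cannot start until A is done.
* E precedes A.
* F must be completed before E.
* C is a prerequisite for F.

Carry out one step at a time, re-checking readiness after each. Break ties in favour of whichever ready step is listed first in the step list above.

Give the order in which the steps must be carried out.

C, F, E, A, D, B

C is the only step with nothing outstanding, so it goes first.
That leaves F as the only ready step → F.
E is the only step now ready → E.
Next only A has its prerequisites met → A.
Now D and B have their prerequisites met. D is listed earlier, so D next.
That leaves B as the only ready step → B.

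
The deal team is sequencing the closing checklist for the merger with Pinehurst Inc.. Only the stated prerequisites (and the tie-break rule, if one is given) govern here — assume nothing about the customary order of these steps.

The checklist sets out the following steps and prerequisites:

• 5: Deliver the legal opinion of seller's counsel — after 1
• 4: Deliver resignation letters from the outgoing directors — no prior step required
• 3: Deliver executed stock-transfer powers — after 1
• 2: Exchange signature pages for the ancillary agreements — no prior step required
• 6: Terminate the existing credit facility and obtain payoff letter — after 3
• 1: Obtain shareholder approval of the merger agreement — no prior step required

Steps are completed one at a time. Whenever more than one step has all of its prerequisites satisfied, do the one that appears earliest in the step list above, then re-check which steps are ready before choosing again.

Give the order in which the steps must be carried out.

4, 2 and 1 have no prerequisites; 4 is listed earlier, so 4 is first.
Now 2 and 1 have their prerequisites met. 2 is listed earlier, so 2 next.
Next only 1 has its prerequisites met → 1.
5 and 3 are both available; 5 is listed earlier → 5.
That leaves 3 as the only ready step → 3.
That leaves 6 as the only ready step → 6.

4, 2, 1, 5, 3, 6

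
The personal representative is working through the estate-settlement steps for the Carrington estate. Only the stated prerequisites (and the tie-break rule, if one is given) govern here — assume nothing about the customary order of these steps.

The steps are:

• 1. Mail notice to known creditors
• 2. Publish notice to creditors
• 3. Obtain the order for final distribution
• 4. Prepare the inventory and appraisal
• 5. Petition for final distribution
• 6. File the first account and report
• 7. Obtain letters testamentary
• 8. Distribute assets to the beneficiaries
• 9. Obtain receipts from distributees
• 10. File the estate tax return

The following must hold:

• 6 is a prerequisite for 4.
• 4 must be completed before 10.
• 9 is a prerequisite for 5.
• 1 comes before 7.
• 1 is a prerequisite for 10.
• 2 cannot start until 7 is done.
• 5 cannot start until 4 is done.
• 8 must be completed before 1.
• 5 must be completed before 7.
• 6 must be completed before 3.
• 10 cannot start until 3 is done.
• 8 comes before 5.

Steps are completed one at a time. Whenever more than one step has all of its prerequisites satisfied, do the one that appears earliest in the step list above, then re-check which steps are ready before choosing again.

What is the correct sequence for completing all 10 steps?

6, 8 and 9 have no prerequisites; 6 is listed earlier, so 6 is first.
Ready: 3, 4, 8 and 9. 3 is listed earlier → 3.
Now 4, 8 and 9 have their prerequisites met. 4 is listed earlier, so 4 next.
Now 8 and 9 have their prerequisites met. 8 is listed earlier, so 8 next.
1 now also ready, so the ready set is {1, 9}; 1 is listed earlier → 1.
9 and 10 are both available; 9 is listed earlier → 9.
Ready: 5 and 10. 5 is listed earlier → 5.
7 now also ready, so the ready set is {7, 10}; 7 is listed earlier → 7.
2 now also ready, so the ready set is {2, 10}; 2 is listed earlier → 2.
That leaves 10 as the only ready step → 10.

6 → 3 → 4 → 8 → 1 → 9 → 5 → 7 → 2 → 10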